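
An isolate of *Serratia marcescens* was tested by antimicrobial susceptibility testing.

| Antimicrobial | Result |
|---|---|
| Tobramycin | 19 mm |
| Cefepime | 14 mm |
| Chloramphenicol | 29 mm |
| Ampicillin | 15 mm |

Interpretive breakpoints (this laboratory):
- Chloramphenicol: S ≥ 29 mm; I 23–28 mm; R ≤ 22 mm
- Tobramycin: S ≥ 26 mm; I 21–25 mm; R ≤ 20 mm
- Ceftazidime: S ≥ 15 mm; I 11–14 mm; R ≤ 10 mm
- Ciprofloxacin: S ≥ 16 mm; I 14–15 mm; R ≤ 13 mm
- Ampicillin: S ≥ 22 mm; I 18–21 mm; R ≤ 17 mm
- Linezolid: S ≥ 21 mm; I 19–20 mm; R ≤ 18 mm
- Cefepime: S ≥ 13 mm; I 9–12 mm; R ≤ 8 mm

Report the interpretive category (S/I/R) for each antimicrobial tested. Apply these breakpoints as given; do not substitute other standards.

R, S, S, R

Tobramycin (19 mm) ≤ 20 mm ⇒ resistant
Cefepime: 14 mm is ≥ 13 mm — Susceptible
Chloramphenicol 29 mm: ≥ 29 mm — S
Ampicillin (15 mm) ≤ 17 mm ⇒ resistant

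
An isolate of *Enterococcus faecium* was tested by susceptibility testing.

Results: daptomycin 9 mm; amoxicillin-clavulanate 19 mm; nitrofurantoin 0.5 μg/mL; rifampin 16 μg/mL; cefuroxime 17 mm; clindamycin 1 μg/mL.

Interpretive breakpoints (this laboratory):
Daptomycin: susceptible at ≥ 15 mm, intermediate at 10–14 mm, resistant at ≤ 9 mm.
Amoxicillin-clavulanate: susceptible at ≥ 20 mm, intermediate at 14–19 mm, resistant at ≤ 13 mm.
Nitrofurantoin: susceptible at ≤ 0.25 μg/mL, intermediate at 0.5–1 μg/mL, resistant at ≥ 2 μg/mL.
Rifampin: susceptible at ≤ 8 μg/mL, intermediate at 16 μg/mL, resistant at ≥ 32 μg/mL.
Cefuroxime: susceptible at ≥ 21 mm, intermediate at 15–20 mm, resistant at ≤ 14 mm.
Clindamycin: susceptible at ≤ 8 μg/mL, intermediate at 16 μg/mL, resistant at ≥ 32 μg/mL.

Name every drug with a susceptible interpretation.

clindamycin

Daptomycin 9 mm: ≤ 9 mm ⇒ Resistant
Amoxicillin-clavulanate (19 mm) in 14–19 mm → I
Nitrofurantoin: 0.5 μg/mL is in 0.5–1 μg/mL ⇒ I
Rifampin: 16 μg/mL is = 16 μg/mL ⇒ I
Cefuroxime 17 mm: in 15–20 mm ⇒ intermediate
Clindamycin 1 μg/mL: ≤ 8 μg/mL — S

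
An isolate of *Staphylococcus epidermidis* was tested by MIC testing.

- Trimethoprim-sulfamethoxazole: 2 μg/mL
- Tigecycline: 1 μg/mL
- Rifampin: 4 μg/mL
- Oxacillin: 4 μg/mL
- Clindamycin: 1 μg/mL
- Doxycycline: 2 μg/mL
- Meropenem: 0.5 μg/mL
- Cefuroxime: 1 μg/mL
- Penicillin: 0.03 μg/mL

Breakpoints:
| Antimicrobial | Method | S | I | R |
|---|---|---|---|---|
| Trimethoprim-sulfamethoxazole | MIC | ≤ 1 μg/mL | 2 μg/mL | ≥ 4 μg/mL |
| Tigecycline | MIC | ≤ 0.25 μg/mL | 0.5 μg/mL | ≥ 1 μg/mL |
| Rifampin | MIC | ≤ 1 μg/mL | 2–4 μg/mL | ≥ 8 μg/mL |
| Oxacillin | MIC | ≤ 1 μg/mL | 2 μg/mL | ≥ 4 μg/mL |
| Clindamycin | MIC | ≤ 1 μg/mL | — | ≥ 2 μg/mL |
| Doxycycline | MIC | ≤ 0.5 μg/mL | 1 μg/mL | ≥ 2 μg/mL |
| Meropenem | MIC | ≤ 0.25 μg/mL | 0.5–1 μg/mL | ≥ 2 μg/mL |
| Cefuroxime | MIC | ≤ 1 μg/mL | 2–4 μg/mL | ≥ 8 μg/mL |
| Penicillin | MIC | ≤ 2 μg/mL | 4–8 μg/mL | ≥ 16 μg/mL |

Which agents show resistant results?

Trimethoprim-sulfamethoxazole 2 μg/mL: = 2 μg/mL → Intermediate
Tigecycline (1 μg/mL) ≥ 1 μg/mL — R
Rifampin: 4 μg/mL is in 2–4 μg/mL → intermediate
Oxacillin: 4 μg/mL is ≥ 4 μg/mL ⇒ R
Clindamycin (1 μg/mL) ≤ 1 μg/mL → S
Doxycycline 2 μg/mL: ≥ 2 μg/mL → Resistant
Meropenem: 0.5 μg/mL is in 0.5–1 μg/mL ⇒ I
Cefuroxime 1 μg/mL: ≤ 1 μg/mL — S
Penicillin 0.03 μg/mL: ≤ 2 μg/mL → susceptible

tigecycline, oxacillin, doxycycline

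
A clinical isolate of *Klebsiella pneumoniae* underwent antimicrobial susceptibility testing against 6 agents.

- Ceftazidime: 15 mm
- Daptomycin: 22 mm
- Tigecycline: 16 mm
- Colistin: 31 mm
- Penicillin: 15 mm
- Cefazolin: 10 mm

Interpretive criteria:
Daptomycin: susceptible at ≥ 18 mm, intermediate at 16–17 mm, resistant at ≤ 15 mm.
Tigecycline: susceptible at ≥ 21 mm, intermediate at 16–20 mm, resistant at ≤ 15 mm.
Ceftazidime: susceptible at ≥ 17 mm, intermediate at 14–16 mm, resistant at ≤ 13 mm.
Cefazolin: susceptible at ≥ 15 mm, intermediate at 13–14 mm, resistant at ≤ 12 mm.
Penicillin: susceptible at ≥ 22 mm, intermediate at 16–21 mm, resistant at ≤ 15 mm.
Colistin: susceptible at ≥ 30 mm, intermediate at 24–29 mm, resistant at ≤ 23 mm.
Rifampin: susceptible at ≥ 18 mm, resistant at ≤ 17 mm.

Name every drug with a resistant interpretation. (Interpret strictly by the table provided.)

penicillin, cefazolin

Ceftazidime 15 mm: in 14–16 mm — I
Daptomycin 22 mm: ≥ 18 mm → Susceptible
Tigecycline (16 mm) in 16–20 mm — intermediate
Colistin: 31 mm is ≥ 30 mm ⇒ S
Penicillin 15 mm: ≤ 15 mm — resistant
Cefazolin (10 mm) ≤ 12 mm ⇒ resistant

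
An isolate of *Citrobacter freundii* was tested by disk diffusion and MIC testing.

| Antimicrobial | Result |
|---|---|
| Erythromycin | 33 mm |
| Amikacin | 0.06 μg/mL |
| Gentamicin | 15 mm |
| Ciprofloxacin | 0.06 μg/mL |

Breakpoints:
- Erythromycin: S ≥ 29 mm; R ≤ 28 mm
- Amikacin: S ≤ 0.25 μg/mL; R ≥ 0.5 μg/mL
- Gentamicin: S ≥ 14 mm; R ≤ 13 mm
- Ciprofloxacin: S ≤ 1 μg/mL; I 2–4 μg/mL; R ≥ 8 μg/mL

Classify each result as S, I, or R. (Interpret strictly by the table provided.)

Erythromycin 33 mm: ≥ 29 mm — susceptible
Amikacin: 0.06 μg/mL is ≤ 0.25 μg/mL → susceptible
Gentamicin: 15 mm is ≥ 14 mm ⇒ S
Ciprofloxacin 0.06 μg/mL: ≤ 1 μg/mL → susceptible

S, S, S, S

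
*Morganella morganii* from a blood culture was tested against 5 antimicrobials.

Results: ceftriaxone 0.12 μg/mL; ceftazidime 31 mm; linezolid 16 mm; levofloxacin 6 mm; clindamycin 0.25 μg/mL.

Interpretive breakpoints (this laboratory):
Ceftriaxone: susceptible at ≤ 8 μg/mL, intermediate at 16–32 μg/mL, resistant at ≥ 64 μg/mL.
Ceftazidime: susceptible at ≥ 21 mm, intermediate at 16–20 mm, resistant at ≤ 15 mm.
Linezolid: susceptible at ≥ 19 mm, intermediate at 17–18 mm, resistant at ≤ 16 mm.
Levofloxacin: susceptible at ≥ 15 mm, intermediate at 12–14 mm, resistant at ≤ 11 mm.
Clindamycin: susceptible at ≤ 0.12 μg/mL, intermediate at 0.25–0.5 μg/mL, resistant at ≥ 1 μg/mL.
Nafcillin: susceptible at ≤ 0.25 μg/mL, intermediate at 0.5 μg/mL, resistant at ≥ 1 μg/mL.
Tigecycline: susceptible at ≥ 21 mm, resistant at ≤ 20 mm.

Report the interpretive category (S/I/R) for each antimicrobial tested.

S, S, R, R, I

Ceftriaxone 0.12 μg/mL: ≤ 8 μg/mL ⇒ Susceptible
Ceftazidime (31 mm) ≥ 21 mm ⇒ susceptible
Linezolid 16 mm: ≤ 16 mm ⇒ resistant
Levofloxacin 6 mm: ≤ 11 mm → resistant
Clindamycin: 0.25 μg/mL is in 0.25–0.5 μg/mL → Intermediate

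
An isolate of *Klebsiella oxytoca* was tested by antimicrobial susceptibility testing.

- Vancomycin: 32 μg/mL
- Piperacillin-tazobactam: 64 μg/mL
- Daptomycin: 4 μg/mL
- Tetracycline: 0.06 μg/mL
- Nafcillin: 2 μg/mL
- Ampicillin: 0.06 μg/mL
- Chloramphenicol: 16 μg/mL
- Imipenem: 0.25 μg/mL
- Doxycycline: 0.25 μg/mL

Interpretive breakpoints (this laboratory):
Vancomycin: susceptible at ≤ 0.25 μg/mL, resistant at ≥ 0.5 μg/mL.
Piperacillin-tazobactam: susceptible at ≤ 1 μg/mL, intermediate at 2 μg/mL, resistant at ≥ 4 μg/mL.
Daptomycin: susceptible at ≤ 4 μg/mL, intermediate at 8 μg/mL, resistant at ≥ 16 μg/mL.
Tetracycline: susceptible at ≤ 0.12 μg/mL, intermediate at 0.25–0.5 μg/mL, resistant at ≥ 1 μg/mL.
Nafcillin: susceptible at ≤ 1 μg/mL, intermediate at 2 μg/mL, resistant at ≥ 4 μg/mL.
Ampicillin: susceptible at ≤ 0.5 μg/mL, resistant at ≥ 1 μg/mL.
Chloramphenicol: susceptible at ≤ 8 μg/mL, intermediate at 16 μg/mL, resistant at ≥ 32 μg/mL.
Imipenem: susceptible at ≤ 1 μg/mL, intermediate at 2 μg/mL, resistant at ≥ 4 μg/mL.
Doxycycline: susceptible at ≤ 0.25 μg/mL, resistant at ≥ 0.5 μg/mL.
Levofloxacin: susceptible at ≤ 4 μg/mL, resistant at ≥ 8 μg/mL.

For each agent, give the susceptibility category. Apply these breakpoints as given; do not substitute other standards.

Vancomycin: 32 μg/mL is ≥ 0.5 μg/mL ⇒ R
Piperacillin-tazobactam (64 μg/mL) ≥ 4 μg/mL → resistant
Daptomycin (4 μg/mL) ≤ 4 μg/mL ⇒ susceptible
Tetracycline: 0.06 μg/mL is ≤ 0.12 μg/mL ⇒ susceptible
Nafcillin: 2 μg/mL is = 2 μg/mL ⇒ I
Ampicillin 0.06 μg/mL: ≤ 0.5 μg/mL → susceptible
Chloramphenicol (16 μg/mL) = 16 μg/mL — Intermediate
Imipenem (0.25 μg/mL) ≤ 1 μg/mL → S
Doxycycline (0.25 μg/mL) ≤ 0.25 μg/mL → S

R, R, S, S, I, S, I, S, S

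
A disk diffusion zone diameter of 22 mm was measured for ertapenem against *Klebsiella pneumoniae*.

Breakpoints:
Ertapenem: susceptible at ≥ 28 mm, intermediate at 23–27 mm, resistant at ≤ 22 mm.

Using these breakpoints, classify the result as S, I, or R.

Ertapenem (22 mm) ≤ 22 mm → resistant

Resistant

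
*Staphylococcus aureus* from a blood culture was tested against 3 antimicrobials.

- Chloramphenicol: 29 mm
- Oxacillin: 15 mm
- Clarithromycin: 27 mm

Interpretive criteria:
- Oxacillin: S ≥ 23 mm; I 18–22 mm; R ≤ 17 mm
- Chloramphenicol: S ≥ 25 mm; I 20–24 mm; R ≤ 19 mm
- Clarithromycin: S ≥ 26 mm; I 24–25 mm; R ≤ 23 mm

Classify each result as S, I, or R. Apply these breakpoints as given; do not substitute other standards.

S, R, S

Chloramphenicol 29 mm: ≥ 25 mm — S
Oxacillin: 15 mm is ≤ 17 mm → R
Clarithromycin (27 mm) ≥ 26 mm → S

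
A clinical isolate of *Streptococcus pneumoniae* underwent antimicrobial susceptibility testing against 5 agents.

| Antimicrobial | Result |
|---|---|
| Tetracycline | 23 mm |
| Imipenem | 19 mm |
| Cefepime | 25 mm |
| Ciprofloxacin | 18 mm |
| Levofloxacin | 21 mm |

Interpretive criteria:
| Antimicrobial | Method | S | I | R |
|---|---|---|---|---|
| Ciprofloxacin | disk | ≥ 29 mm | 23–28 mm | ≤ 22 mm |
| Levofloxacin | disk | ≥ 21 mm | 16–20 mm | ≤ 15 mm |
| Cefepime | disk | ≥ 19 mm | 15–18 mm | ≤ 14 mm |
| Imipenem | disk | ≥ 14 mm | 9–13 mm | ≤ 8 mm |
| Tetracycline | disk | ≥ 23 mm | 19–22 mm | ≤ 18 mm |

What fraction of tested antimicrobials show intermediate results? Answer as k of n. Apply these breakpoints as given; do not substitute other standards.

Tetracycline 23 mm: ≥ 23 mm → Susceptible
Imipenem (19 mm) ≥ 14 mm ⇒ S
Cefepime (25 mm) ≥ 19 mm ⇒ susceptible
Ciprofloxacin 18 mm: ≤ 22 mm → Resistant
Levofloxacin (21 mm) ≥ 21 mm ⇒ Susceptible
Intermediate: 0/5

0 of 5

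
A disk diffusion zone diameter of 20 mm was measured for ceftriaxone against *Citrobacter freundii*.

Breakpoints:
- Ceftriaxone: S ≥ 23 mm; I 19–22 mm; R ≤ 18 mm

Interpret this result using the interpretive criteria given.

Ceftriaxone (20 mm) in 19–22 mm — intermediate

I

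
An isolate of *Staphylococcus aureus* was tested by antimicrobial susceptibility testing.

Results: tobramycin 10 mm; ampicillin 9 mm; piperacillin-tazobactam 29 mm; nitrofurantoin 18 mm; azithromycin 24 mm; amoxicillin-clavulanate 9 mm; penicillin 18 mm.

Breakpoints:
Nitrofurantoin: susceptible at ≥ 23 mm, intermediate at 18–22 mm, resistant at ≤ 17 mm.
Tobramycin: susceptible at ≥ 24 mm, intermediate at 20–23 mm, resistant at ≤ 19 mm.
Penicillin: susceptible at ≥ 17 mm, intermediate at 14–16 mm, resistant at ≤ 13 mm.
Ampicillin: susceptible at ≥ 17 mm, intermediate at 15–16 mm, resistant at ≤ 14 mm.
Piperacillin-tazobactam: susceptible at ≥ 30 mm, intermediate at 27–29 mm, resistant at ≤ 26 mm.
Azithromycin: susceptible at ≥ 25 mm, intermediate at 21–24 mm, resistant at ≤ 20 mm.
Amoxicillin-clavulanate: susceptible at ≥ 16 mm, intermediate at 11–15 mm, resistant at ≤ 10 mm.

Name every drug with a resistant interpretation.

tobramycin, ampicillin, amoxicillin-clavulanate

Tobramycin: 10 mm is ≤ 19 mm ⇒ R
Ampicillin: 9 mm is ≤ 14 mm ⇒ Resistant
Piperacillin-tazobactam (29 mm) in 27–29 mm ⇒ I
Nitrofurantoin: 18 mm is in 18–22 mm → Intermediate
Azithromycin 24 mm: in 21–24 mm → intermediate
Amoxicillin-clavulanate: 9 mm is ≤ 10 mm — resistant
Penicillin: 18 mm is ≥ 17 mm ⇒ susceptible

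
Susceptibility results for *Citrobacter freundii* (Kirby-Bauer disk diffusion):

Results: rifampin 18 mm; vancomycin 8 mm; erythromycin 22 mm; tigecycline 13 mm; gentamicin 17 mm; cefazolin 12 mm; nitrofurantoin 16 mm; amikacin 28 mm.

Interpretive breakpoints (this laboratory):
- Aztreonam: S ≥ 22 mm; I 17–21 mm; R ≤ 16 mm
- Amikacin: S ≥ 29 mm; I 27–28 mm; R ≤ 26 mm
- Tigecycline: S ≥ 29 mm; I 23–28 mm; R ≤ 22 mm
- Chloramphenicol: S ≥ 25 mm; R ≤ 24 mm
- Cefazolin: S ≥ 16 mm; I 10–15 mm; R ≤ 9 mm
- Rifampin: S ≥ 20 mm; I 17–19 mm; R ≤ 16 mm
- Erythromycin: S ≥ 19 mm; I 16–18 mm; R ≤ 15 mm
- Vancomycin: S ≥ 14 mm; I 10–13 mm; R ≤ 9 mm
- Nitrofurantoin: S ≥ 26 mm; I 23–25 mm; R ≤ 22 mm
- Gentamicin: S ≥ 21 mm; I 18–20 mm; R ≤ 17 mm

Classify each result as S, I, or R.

I, R, S, R, R, I, R, I

Rifampin 18 mm: in 17–19 mm ⇒ Intermediate
Vancomycin 8 mm: ≤ 9 mm ⇒ resistant
Erythromycin: 22 mm is ≥ 19 mm ⇒ susceptible
Tigecycline: 13 mm is ≤ 22 mm → R
Gentamicin 17 mm: ≤ 17 mm ⇒ R
Cefazolin: 12 mm is in 10–15 mm → I
Nitrofurantoin: 16 mm is ≤ 22 mm → resistant
Amikacin 28 mm: in 27–28 mm → Intermediate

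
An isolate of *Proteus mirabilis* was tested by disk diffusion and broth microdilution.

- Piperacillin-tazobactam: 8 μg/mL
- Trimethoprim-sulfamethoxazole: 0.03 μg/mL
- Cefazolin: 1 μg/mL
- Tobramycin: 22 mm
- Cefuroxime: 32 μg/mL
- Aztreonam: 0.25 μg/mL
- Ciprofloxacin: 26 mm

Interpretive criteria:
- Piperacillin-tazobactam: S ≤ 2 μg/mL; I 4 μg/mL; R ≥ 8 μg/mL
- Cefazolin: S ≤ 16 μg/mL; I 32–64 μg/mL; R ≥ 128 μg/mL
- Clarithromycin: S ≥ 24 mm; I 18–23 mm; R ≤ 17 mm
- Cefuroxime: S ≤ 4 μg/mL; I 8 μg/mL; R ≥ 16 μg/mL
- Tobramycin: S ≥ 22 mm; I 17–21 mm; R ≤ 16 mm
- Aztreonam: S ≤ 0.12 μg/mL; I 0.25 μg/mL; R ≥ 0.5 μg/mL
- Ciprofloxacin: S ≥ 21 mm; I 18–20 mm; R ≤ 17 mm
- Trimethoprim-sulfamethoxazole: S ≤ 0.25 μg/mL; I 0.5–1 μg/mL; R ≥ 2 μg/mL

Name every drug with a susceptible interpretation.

Piperacillin-tazobactam: 8 μg/mL is ≥ 8 μg/mL → R
Trimethoprim-sulfamethoxazole (0.03 μg/mL) ≤ 0.25 μg/mL → S
Cefazolin: 1 μg/mL is ≤ 16 μg/mL → Susceptible
Tobramycin 22 mm: ≥ 22 mm → S
Cefuroxime: 32 μg/mL is ≥ 16 μg/mL → Resistant
Aztreonam (0.25 μg/mL) = 0.25 μg/mL → intermediate
Ciprofloxacin (26 mm) ≥ 21 mm → Susceptible

trimethoprim-sulfamethoxazole, cefazolin, tobramycin, ciprofloxacin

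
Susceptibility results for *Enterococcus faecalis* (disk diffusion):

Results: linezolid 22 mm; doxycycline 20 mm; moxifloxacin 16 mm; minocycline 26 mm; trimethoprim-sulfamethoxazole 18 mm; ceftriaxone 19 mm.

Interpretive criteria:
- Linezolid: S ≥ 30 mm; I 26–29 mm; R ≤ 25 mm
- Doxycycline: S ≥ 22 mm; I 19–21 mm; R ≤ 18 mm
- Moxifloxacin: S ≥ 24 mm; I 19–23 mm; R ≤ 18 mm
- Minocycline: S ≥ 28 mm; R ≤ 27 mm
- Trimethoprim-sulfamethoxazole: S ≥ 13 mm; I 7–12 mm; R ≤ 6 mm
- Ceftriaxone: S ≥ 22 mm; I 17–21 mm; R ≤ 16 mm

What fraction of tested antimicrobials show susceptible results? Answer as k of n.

1 of 6

Linezolid: 22 mm is ≤ 25 mm — R
Doxycycline 20 mm: in 19–21 mm ⇒ intermediate
Moxifloxacin: 16 mm is ≤ 18 mm — R
Minocycline (26 mm) ≤ 27 mm — R
Trimethoprim-sulfamethoxazole (18 mm) ≥ 13 mm ⇒ susceptible
Ceftriaxone: 19 mm is in 17–21 mm — intermediate
Susceptible: 1/6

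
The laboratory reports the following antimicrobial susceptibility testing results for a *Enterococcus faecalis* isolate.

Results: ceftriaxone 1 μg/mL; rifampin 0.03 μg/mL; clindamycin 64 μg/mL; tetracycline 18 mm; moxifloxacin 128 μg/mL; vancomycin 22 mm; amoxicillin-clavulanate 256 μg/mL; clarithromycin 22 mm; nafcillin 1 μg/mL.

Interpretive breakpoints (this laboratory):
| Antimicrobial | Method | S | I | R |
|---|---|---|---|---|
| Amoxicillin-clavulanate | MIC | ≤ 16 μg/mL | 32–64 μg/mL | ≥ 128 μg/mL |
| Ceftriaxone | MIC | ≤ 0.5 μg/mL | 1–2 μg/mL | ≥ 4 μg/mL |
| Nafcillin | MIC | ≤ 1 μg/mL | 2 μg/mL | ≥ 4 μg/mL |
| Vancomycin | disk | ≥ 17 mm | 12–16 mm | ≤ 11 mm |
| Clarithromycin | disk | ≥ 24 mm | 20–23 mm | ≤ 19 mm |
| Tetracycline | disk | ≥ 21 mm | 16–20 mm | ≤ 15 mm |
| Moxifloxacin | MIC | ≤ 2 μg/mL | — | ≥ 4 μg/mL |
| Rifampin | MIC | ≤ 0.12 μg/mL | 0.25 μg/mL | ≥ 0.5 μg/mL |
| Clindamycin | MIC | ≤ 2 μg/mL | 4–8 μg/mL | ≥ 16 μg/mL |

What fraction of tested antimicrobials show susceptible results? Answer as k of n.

3 of 9

Ceftriaxone (1 μg/mL) in 1–2 μg/mL ⇒ I
Rifampin 0.03 μg/mL: ≤ 0.12 μg/mL — Susceptible
Clindamycin (64 μg/mL) ≥ 16 μg/mL — Resistant
Tetracycline (18 mm) in 16–20 mm ⇒ I
Moxifloxacin 128 μg/mL: ≥ 4 μg/mL → Resistant
Vancomycin 22 mm: ≥ 17 mm → susceptible
Amoxicillin-clavulanate 256 μg/mL: ≥ 128 μg/mL — Resistant
Clarithromycin (22 mm) in 20–23 mm — I
Nafcillin (1 μg/mL) ≤ 1 μg/mL ⇒ susceptible
Susceptible: 3/9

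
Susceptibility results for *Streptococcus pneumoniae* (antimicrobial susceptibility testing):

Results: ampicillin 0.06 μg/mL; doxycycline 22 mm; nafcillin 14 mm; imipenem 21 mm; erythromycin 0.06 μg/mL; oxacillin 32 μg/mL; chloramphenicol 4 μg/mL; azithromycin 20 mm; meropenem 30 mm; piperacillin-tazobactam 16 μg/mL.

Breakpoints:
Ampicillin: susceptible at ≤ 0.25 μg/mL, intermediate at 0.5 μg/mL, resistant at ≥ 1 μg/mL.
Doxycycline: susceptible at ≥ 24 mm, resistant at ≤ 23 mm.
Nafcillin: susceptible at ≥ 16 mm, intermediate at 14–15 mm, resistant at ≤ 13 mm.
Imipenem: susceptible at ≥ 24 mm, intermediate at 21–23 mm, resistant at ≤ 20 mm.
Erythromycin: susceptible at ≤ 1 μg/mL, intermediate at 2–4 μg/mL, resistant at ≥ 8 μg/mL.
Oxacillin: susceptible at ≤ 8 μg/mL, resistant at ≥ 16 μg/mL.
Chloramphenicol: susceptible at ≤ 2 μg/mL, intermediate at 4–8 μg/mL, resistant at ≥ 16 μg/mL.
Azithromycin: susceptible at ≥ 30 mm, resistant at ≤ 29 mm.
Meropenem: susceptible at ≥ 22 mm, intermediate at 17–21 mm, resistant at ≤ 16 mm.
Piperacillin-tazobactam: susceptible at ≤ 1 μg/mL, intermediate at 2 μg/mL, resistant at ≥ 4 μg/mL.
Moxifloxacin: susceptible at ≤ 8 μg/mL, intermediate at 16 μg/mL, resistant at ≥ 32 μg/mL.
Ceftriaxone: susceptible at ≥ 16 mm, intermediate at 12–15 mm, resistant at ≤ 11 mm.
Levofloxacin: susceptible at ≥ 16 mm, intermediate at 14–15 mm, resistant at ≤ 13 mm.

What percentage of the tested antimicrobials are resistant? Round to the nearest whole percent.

40%

Ampicillin 0.06 μg/mL: ≤ 0.25 μg/mL — susceptible
Doxycycline 22 mm: ≤ 23 mm ⇒ Resistant
Nafcillin 14 mm: in 14–15 mm ⇒ I
Imipenem 21 mm: in 21–23 mm ⇒ Intermediate
Erythromycin (0.06 μg/mL) ≤ 1 μg/mL — susceptible
Oxacillin 32 μg/mL: ≥ 16 μg/mL ⇒ R
Chloramphenicol (4 μg/mL) in 4–8 μg/mL — I
Azithromycin 20 mm: ≤ 29 mm ⇒ Resistant
Meropenem: 30 mm is ≥ 22 mm — susceptible
Piperacillin-tazobactam (16 μg/mL) ≥ 4 μg/mL → resistant
Resistant: 4/10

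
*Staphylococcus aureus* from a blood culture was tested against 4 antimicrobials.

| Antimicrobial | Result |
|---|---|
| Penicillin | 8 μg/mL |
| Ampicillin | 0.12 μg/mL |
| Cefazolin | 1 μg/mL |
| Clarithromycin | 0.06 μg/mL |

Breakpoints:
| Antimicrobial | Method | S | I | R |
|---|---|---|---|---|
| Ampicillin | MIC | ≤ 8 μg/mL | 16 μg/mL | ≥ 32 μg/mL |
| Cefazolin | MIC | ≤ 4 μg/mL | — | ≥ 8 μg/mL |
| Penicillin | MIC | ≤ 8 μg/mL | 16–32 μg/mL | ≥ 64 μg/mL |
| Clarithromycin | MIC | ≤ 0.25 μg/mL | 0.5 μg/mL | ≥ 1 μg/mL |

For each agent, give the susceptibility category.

S, S, S, S

Penicillin (8 μg/mL) ≤ 8 μg/mL — Susceptible
Ampicillin 0.12 μg/mL: ≤ 8 μg/mL → Susceptible
Cefazolin 1 μg/mL: ≤ 4 μg/mL → susceptible
Clarithromycin: 0.06 μg/mL is ≤ 0.25 μg/mL → Susceptible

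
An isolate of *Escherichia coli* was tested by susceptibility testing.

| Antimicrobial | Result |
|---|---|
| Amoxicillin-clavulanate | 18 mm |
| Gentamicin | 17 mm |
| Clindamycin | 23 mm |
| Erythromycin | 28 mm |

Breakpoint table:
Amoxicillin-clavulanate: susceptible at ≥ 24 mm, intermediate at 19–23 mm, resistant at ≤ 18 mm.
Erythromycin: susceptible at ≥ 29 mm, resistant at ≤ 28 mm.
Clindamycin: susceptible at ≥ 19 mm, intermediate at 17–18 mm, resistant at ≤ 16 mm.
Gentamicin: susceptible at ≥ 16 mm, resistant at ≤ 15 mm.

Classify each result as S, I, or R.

Amoxicillin-clavulanate (18 mm) ≤ 18 mm — R
Gentamicin: 17 mm is ≥ 16 mm ⇒ S
Clindamycin: 23 mm is ≥ 19 mm → Susceptible
Erythromycin 28 mm: ≤ 28 mm ⇒ resistant

R, S, S, R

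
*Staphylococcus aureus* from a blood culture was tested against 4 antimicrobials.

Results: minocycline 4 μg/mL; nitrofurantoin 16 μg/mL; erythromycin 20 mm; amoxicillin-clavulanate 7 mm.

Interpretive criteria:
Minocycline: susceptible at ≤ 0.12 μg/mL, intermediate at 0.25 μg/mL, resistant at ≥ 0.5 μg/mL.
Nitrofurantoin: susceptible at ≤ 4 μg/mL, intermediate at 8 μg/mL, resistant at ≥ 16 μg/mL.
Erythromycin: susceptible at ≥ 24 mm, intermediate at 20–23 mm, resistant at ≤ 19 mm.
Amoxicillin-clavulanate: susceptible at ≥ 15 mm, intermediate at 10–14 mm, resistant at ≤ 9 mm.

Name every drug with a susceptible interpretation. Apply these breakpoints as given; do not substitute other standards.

none

Minocycline: 4 μg/mL is ≥ 0.5 μg/mL → Resistant
Nitrofurantoin 16 μg/mL: ≥ 16 μg/mL → resistant
Erythromycin 20 mm: in 20–23 mm ⇒ Intermediate
Amoxicillin-clavulanate (7 mm) ≤ 9 mm → R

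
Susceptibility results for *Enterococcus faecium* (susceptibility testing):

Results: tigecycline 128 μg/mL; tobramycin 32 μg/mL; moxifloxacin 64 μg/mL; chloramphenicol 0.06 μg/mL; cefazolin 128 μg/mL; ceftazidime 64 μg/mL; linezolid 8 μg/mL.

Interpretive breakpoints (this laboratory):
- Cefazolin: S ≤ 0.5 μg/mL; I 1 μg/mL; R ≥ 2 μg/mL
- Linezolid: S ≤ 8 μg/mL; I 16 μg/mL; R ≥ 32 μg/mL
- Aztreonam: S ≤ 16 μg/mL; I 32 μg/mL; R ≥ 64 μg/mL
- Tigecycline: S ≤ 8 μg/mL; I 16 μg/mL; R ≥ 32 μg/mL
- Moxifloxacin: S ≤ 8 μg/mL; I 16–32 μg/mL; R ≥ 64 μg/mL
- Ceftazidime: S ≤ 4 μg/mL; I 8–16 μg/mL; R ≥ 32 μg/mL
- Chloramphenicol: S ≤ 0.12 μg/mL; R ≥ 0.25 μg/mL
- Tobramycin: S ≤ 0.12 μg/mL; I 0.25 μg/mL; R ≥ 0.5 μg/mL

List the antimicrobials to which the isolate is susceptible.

Tigecycline 128 μg/mL: ≥ 32 μg/mL → Resistant
Tobramycin: 32 μg/mL is ≥ 0.5 μg/mL ⇒ Resistant
Moxifloxacin 64 μg/mL: ≥ 64 μg/mL → R
Chloramphenicol 0.06 μg/mL: ≤ 0.12 μg/mL → S
Cefazolin (128 μg/mL) ≥ 2 μg/mL — R
Ceftazidime 64 μg/mL: ≥ 32 μg/mL → Resistant
Linezolid 8 μg/mL: ≤ 8 μg/mL — Susceptible

chloramphenicol, linezolid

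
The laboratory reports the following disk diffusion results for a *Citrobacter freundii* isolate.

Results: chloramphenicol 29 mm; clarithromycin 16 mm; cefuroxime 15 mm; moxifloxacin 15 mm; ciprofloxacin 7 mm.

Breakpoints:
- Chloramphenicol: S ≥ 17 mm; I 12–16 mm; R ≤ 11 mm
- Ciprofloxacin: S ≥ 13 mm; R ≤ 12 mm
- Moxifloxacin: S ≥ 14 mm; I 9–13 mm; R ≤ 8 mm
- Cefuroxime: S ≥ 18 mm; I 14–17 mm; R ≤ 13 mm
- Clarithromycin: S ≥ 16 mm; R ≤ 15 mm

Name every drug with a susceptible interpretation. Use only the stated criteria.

chloramphenicol, clarithromycin, moxifloxacin

Chloramphenicol 29 mm: ≥ 17 mm → S
Clarithromycin (16 mm) ≥ 16 mm ⇒ Susceptible
Cefuroxime (15 mm) in 14–17 mm → Intermediate
Moxifloxacin 15 mm: ≥ 14 mm → S
Ciprofloxacin (7 mm) ≤ 12 mm — resistant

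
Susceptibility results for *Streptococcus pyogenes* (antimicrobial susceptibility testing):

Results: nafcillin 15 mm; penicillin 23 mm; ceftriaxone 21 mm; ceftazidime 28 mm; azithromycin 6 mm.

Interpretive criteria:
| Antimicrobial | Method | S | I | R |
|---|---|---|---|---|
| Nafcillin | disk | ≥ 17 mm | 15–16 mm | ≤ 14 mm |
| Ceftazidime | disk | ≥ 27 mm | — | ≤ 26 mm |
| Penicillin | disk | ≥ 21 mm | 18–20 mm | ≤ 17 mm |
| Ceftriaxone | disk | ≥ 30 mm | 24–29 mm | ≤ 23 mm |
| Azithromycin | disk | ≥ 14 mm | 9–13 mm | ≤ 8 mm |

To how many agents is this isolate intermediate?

1

Nafcillin 15 mm: in 15–16 mm ⇒ I
Penicillin: 23 mm is ≥ 21 mm — Susceptible
Ceftriaxone (21 mm) ≤ 23 mm ⇒ R
Ceftazidime 28 mm: ≥ 27 mm → Susceptible
Azithromycin: 6 mm is ≤ 8 mm ⇒ resistant
Intermediate: 1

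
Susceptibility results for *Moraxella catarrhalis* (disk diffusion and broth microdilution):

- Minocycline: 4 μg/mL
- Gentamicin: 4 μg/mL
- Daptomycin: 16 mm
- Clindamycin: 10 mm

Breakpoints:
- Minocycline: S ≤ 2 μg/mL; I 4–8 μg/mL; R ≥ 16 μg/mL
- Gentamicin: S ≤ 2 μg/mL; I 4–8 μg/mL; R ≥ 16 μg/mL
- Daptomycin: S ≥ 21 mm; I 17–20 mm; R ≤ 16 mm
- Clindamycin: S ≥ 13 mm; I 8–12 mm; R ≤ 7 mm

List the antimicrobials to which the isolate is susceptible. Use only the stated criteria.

none

Minocycline: 4 μg/mL is in 4–8 μg/mL ⇒ intermediate
Gentamicin: 4 μg/mL is in 4–8 μg/mL — Intermediate
Daptomycin: 16 mm is ≤ 16 mm — resistant
Clindamycin 10 mm: in 8–12 mm — intermediate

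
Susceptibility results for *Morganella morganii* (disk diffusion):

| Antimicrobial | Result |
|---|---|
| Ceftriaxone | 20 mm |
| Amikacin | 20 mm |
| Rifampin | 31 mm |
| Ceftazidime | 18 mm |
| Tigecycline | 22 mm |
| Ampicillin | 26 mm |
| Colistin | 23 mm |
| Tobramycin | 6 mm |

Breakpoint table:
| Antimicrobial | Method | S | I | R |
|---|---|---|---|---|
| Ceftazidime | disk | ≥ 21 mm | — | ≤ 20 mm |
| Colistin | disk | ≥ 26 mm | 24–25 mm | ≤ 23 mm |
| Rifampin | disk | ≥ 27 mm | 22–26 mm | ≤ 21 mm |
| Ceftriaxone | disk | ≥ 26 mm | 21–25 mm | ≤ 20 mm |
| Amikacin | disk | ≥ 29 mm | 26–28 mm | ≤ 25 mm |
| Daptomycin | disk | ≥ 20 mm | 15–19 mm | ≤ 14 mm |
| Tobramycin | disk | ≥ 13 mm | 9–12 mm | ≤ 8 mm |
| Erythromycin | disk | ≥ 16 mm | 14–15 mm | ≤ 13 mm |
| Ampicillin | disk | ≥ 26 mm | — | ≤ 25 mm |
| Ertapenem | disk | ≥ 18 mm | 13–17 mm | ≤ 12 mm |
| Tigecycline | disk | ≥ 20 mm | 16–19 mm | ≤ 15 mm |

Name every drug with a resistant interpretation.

Ceftriaxone (20 mm) ≤ 20 mm → resistant
Amikacin (20 mm) ≤ 25 mm — R
Rifampin (31 mm) ≥ 27 mm ⇒ Susceptible
Ceftazidime (18 mm) ≤ 20 mm — Resistant
Tigecycline: 22 mm is ≥ 20 mm — S
Ampicillin 26 mm: ≥ 26 mm → Susceptible
Colistin 23 mm: ≤ 23 mm ⇒ Resistant
Tobramycin 6 mm: ≤ 8 mm ⇒ Resistant

ceftriaxone, amikacin, ceftazidime, colistin, tobramycin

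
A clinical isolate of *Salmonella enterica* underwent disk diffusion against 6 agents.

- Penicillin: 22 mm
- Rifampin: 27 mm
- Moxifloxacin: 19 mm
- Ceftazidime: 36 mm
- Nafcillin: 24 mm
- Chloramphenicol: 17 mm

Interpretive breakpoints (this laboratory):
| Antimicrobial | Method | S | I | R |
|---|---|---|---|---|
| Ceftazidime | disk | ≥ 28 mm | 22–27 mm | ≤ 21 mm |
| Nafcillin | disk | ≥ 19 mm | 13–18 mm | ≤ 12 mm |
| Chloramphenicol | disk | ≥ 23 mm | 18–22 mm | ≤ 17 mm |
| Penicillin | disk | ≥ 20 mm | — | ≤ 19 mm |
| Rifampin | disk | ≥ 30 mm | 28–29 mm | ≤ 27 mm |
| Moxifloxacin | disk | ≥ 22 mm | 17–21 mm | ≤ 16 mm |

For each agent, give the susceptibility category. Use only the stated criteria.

Penicillin: 22 mm is ≥ 20 mm — Susceptible
Rifampin (27 mm) ≤ 27 mm → R
Moxifloxacin 19 mm: in 17–21 mm ⇒ intermediate
Ceftazidime 36 mm: ≥ 28 mm → S
Nafcillin 24 mm: ≥ 19 mm → S
Chloramphenicol: 17 mm is ≤ 17 mm → resistant

S, R, I, S, S, R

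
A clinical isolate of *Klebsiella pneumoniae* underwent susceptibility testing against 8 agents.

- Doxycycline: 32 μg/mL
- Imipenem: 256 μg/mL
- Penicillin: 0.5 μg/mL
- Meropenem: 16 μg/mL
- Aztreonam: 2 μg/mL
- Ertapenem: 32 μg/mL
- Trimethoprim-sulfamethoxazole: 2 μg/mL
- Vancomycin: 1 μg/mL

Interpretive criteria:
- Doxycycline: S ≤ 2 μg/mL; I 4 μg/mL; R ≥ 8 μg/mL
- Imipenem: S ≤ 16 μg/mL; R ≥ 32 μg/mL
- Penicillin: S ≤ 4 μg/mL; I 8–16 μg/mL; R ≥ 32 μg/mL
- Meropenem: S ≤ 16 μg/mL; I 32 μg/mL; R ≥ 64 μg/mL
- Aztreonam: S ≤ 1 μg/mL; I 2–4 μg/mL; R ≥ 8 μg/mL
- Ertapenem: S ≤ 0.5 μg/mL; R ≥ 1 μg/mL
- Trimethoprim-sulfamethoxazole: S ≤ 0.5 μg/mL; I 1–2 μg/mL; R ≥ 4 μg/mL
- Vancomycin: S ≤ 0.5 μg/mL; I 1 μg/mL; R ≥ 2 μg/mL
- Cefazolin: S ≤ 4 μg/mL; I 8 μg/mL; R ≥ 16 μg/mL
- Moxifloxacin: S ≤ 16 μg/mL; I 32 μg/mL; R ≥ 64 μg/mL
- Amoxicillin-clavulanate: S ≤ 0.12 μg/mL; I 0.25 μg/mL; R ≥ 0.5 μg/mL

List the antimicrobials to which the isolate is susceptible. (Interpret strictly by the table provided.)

Doxycycline 32 μg/mL: ≥ 8 μg/mL → resistant
Imipenem (256 μg/mL) ≥ 32 μg/mL ⇒ R
Penicillin: 0.5 μg/mL is ≤ 4 μg/mL — Susceptible
Meropenem: 16 μg/mL is ≤ 16 μg/mL — Susceptible
Aztreonam: 2 μg/mL is in 2–4 μg/mL → I
Ertapenem (32 μg/mL) ≥ 1 μg/mL ⇒ Resistant
Trimethoprim-sulfamethoxazole (2 μg/mL) in 1–2 μg/mL → intermediate
Vancomycin: 1 μg/mL is = 1 μg/mL → Intermediate

penicillin, meropenem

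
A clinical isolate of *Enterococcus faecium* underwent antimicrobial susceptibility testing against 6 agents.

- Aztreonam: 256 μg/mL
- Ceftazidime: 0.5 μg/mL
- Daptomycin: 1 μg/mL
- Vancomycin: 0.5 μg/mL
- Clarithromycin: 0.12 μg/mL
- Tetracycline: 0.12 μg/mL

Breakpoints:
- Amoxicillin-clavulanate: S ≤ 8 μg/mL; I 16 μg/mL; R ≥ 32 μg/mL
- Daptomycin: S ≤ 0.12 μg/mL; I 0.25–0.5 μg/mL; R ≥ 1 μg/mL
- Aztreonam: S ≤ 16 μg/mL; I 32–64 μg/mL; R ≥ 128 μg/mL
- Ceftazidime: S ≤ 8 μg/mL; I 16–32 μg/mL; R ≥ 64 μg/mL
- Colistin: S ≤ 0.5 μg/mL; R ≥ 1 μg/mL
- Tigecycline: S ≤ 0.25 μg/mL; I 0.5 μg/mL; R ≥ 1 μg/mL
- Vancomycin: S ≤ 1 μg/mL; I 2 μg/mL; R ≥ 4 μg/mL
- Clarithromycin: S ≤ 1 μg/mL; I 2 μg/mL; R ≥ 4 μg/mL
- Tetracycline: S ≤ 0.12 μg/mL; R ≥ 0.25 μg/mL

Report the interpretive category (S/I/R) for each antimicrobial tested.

Aztreonam 256 μg/mL: ≥ 128 μg/mL — resistant
Ceftazidime: 0.5 μg/mL is ≤ 8 μg/mL → susceptible
Daptomycin: 1 μg/mL is ≥ 1 μg/mL → Resistant
Vancomycin (0.5 μg/mL) ≤ 1 μg/mL ⇒ susceptible
Clarithromycin 0.12 μg/mL: ≤ 1 μg/mL ⇒ S
Tetracycline (0.12 μg/mL) ≤ 0.12 μg/mL ⇒ Susceptible

R, S, R, S, S, S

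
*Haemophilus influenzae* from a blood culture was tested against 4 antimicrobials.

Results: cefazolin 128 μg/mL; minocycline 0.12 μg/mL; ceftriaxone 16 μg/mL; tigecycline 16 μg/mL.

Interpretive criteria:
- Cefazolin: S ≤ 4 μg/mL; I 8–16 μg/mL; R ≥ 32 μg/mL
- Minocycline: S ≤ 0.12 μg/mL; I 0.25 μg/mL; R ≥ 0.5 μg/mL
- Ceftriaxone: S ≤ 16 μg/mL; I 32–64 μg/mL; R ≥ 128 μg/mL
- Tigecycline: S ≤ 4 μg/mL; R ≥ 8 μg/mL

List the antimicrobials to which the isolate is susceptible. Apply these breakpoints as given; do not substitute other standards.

Cefazolin: 128 μg/mL is ≥ 32 μg/mL → R
Minocycline (0.12 μg/mL) ≤ 0.12 μg/mL ⇒ S
Ceftriaxone 16 μg/mL: ≤ 16 μg/mL → S
Tigecycline: 16 μg/mL is ≥ 8 μg/mL — R

minocycline, ceftriaxone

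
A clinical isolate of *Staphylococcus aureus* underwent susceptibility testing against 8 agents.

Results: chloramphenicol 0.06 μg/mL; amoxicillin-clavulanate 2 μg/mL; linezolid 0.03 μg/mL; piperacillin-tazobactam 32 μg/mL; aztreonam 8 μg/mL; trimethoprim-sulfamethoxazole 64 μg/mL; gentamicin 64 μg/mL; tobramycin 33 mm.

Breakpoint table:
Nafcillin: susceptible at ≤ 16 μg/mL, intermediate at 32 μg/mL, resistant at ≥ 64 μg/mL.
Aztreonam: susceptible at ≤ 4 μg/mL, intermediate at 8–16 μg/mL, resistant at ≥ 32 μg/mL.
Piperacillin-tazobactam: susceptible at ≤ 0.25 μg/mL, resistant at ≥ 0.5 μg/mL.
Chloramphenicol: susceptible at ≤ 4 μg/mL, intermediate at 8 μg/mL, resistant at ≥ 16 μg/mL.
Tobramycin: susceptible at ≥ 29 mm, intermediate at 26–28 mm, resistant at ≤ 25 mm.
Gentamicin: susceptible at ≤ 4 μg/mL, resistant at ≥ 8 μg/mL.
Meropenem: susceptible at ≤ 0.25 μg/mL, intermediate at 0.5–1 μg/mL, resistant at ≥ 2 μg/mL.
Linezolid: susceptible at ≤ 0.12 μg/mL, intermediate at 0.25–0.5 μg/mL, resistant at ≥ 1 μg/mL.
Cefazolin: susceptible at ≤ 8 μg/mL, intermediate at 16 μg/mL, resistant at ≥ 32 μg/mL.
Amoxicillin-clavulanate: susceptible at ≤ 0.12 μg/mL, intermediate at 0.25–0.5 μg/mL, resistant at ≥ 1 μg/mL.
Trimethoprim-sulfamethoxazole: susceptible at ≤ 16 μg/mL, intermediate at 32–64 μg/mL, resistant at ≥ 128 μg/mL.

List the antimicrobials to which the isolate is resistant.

Chloramphenicol 0.06 μg/mL: ≤ 4 μg/mL → susceptible
Amoxicillin-clavulanate 2 μg/mL: ≥ 1 μg/mL — R
Linezolid 0.03 μg/mL: ≤ 0.12 μg/mL — susceptible
Piperacillin-tazobactam: 32 μg/mL is ≥ 0.5 μg/mL — resistant
Aztreonam 8 μg/mL: in 8–16 μg/mL ⇒ Intermediate
Trimethoprim-sulfamethoxazole: 64 μg/mL is in 32–64 μg/mL ⇒ I
Gentamicin (64 μg/mL) ≥ 8 μg/mL ⇒ resistant
Tobramycin (33 mm) ≥ 29 mm → Susceptible

amoxicillin-clavulanate, piperacillin-tazobactam, gentamicin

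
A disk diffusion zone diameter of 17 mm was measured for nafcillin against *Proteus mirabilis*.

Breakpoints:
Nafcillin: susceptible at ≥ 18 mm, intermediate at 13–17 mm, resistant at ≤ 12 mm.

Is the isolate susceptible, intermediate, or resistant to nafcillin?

Nafcillin 17 mm: in 13–17 mm → Intermediate

Intermediate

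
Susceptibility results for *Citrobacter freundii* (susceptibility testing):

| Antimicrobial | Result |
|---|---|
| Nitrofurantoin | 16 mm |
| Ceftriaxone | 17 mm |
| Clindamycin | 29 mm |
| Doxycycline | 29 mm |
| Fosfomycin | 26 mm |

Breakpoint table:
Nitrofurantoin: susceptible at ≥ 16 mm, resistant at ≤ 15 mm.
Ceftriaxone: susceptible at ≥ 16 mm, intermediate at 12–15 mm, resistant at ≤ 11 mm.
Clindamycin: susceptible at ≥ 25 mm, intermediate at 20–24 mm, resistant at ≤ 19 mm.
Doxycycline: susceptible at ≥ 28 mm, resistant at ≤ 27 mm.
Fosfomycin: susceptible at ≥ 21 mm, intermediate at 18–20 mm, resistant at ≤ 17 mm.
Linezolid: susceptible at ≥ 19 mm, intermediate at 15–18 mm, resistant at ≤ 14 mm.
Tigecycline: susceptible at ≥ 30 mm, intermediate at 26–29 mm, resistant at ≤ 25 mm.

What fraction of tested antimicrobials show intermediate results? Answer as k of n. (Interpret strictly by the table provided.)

0 of 5

Nitrofurantoin: 16 mm is ≥ 16 mm — Susceptible
Ceftriaxone (17 mm) ≥ 16 mm — Susceptible
Clindamycin (29 mm) ≥ 25 mm — susceptible
Doxycycline: 29 mm is ≥ 28 mm ⇒ S
Fosfomycin: 26 mm is ≥ 21 mm ⇒ S
Intermediate: 0/5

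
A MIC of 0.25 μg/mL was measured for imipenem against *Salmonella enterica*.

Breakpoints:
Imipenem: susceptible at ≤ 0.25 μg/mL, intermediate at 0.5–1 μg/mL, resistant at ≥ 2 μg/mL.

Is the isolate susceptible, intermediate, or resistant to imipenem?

Susceptible

Imipenem: 0.25 μg/mL is ≤ 0.25 μg/mL ⇒ Susceptible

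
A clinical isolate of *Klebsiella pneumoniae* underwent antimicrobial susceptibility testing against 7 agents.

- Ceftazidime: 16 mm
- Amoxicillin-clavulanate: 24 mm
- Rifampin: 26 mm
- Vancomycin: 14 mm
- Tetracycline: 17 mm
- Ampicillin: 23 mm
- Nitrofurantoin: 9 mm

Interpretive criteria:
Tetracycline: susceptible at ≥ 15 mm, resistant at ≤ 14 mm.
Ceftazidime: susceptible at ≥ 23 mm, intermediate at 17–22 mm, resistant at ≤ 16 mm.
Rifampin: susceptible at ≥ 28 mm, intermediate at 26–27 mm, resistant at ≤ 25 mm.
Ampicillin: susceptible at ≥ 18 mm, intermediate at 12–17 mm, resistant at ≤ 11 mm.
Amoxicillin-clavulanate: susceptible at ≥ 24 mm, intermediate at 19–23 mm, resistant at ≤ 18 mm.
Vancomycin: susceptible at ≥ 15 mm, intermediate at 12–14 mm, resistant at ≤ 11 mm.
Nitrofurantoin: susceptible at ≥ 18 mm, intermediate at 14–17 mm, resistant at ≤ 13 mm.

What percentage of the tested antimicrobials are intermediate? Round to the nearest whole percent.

29%

Ceftazidime (16 mm) ≤ 16 mm → R
Amoxicillin-clavulanate (24 mm) ≥ 24 mm — susceptible
Rifampin (26 mm) in 26–27 mm → intermediate
Vancomycin (14 mm) in 12–14 mm — Intermediate
Tetracycline: 17 mm is ≥ 15 mm ⇒ Susceptible
Ampicillin 23 mm: ≥ 18 mm ⇒ Susceptible
Nitrofurantoin: 9 mm is ≤ 13 mm → Resistant
Intermediate: 2/7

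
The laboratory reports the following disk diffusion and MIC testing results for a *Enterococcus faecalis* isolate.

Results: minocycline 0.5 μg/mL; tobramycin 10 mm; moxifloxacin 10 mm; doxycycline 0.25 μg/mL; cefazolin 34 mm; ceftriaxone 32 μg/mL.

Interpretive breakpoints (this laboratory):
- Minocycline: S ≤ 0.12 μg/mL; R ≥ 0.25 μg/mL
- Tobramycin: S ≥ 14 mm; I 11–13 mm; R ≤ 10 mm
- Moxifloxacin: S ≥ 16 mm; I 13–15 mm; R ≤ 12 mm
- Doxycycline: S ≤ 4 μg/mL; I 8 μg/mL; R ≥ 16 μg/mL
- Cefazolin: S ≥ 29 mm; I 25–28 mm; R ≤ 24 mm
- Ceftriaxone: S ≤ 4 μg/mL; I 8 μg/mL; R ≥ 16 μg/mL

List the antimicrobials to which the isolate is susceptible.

doxycycline, cefazolin

Minocycline: 0.5 μg/mL is ≥ 0.25 μg/mL ⇒ resistant
Tobramycin 10 mm: ≤ 10 mm — resistant
Moxifloxacin: 10 mm is ≤ 12 mm — R
Doxycycline: 0.25 μg/mL is ≤ 4 μg/mL — susceptible
Cefazolin 34 mm: ≥ 29 mm → susceptible
Ceftriaxone 32 μg/mL: ≥ 16 μg/mL — Resistant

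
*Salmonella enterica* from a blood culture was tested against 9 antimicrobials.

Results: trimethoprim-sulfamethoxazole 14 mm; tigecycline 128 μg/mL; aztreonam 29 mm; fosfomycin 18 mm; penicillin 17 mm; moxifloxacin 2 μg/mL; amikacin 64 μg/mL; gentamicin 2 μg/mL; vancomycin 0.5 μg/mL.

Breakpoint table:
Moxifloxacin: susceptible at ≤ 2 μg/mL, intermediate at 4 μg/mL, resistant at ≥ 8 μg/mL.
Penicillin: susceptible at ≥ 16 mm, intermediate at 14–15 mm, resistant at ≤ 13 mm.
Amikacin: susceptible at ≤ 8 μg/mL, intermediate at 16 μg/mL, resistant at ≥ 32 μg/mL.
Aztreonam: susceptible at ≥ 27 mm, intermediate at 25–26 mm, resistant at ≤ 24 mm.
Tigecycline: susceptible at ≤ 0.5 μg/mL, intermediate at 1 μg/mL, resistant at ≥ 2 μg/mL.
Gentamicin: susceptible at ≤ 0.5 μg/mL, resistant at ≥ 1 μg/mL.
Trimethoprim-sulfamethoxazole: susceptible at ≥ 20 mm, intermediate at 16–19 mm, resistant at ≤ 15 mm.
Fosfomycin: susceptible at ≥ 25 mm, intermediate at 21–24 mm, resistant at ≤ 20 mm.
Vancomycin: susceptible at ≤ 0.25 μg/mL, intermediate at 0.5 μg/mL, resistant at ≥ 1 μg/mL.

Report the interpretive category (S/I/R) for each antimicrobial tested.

R, R, S, R, S, S, R, R, I

Trimethoprim-sulfamethoxazole: 14 mm is ≤ 15 mm → Resistant
Tigecycline: 128 μg/mL is ≥ 2 μg/mL ⇒ R
Aztreonam: 29 mm is ≥ 27 mm → S
Fosfomycin: 18 mm is ≤ 20 mm → Resistant
Penicillin: 17 mm is ≥ 16 mm → susceptible
Moxifloxacin 2 μg/mL: ≤ 2 μg/mL ⇒ susceptible
Amikacin: 64 μg/mL is ≥ 32 μg/mL ⇒ resistant
Gentamicin (2 μg/mL) ≥ 1 μg/mL → resistant
Vancomycin 0.5 μg/mL: = 0.5 μg/mL ⇒ I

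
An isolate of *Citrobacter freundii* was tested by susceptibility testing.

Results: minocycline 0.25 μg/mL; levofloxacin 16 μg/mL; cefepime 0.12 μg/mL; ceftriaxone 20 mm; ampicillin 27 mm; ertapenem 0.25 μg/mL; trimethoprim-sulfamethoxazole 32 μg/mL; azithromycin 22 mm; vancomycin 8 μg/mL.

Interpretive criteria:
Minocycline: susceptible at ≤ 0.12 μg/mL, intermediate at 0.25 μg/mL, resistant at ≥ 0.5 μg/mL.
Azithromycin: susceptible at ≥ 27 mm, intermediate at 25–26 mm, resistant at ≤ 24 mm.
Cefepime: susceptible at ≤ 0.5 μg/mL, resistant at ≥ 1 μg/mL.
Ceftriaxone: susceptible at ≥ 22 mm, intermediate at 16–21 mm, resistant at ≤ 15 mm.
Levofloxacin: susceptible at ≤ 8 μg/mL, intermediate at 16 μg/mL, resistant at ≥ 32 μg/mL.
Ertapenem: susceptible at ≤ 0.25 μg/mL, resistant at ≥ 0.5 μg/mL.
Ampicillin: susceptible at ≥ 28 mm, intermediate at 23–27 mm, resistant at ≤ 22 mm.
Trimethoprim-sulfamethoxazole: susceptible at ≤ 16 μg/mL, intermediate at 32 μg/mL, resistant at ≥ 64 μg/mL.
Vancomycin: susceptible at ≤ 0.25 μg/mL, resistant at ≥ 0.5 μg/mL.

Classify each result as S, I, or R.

I, I, S, I, I, S, I, R, R

Minocycline: 0.25 μg/mL is = 0.25 μg/mL → Intermediate
Levofloxacin: 16 μg/mL is = 16 μg/mL — I
Cefepime: 0.12 μg/mL is ≤ 0.5 μg/mL → Susceptible
Ceftriaxone (20 mm) in 16–21 mm — I
Ampicillin 27 mm: in 23–27 mm ⇒ intermediate
Ertapenem: 0.25 μg/mL is ≤ 0.25 μg/mL → Susceptible
Trimethoprim-sulfamethoxazole: 32 μg/mL is = 32 μg/mL — Intermediate
Azithromycin 22 mm: ≤ 24 mm → resistant
Vancomycin: 8 μg/mL is ≥ 0.5 μg/mL → resistant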